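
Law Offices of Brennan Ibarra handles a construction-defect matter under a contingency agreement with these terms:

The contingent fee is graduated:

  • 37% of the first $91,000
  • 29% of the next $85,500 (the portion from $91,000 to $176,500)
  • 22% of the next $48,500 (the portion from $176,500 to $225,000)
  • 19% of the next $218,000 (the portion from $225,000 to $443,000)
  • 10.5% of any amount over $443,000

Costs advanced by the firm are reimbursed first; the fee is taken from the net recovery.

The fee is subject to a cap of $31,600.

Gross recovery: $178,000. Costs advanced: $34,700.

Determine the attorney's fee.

$31,600.00

Fee base (net of costs): $178,000 − $34,700 = $143,300
First $91,000 at 37% = $33,670.00
Remaining $52,300 at 29% = $15,167.00
Fee: $33,670.00 + $15,167.00 = $48,837.00
$48,837.00 exceeds the $31,600 cap, so the fee is capped at $31,600.00.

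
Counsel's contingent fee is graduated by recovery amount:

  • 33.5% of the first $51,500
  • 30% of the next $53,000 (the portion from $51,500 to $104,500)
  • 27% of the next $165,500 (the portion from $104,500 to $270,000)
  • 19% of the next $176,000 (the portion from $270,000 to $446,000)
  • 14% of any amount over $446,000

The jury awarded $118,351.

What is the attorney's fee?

First $51,500 at 33.5% = $17,252.50
Next $53,000 at 30% = $15,900.00
Remaining $13,851 at 27% = $3,739.77
Fee: $17,252.50 + $15,900.00 + $3,739.77 = $36,892.27

$36,892.27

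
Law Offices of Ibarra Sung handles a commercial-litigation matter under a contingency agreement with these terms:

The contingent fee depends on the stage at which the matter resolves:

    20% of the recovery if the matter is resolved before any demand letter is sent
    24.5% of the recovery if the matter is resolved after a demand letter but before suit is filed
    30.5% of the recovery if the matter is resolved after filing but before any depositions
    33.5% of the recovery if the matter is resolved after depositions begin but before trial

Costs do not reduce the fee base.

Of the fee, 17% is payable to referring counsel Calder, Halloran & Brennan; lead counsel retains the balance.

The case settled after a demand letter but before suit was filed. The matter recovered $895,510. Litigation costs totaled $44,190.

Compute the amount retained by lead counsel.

Fee base is the gross recovery, $895,510; costs are reimbursed separately.
The matter settled after a demand letter but before suit was filed, so the 24.5% rate applies.
$895,510 × 24.5% = $219,399.95
Referral share: 17% of $219,399.95 = $37,297.99; lead counsel retains $219,399.95 − $37,297.99 = $182,101.96.

$182,101.96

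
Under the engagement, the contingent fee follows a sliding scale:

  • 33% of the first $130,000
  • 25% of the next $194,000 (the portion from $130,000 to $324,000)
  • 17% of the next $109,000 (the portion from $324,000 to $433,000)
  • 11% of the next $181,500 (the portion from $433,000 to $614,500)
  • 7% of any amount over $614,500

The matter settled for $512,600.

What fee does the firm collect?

$118,686.00

First $130,000 at 33% = $42,900.00
Next $194,000 at 25% = $48,500.00
Next $109,000 at 17% = $18,530.00
Remaining $79,600 at 11% = $8,756.00
Fee: $42,900.00 + $48,500.00 + $18,530.00 + $8,756.00 = $118,686.00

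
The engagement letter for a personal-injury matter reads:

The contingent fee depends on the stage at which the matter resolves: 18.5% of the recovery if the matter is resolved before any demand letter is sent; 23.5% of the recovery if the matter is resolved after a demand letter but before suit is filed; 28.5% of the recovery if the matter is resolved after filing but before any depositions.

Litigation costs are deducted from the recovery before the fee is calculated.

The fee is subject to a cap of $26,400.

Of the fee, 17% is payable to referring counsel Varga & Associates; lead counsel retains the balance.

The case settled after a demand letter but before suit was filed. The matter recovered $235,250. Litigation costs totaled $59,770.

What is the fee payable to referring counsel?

$4,488.00

Fee base (net of costs): $235,250 − $59,770 = $175,480
The matter settled after a demand letter but before suit was filed, so the 23.5% rate applies.
$175,480 × 23.5% = $41,237.80
$41,237.80 exceeds the $26,400 cap, so the fee is capped at $26,400.00.
Referral share: 17% of $26,400.00 = $4,488.00; lead counsel retains $26,400.00 − $4,488.00 = $21,912.00.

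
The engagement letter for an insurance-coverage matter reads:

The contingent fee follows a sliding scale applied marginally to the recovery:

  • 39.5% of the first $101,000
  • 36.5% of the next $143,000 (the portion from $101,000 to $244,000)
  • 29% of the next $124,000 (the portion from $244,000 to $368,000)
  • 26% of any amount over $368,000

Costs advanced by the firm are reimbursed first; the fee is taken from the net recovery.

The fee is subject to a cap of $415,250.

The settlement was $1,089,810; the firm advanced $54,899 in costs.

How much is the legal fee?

$301,446.86

Fee base (net of costs): $1,089,810 − $54,899 = $1,034,911
First $101,000 at 39.5% = $39,895.00
Next $143,000 at 36.5% = $52,195.00
Next $124,000 at 29% = $35,960.00
Remaining $666,911 at 26% = $173,396.86
Fee: $39,895.00 + $52,195.00 + $35,960.00 + $173,396.86 = $301,446.86
$301,446.86 is under the $415,250 cap.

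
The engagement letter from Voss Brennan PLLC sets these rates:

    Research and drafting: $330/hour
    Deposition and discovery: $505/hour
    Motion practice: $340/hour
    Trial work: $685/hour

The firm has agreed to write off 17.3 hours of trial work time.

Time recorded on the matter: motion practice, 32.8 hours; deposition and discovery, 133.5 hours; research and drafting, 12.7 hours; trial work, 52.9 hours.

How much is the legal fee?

Research and drafting: 12.7 × $330 = $4,191.00
Deposition and discovery: 133.5 × $505 = $67,417.50
Motion practice: 32.8 × $340 = $11,152.00
Trial work: 52.9 × $685 = $36,236.50
Subtotal: $118,997.00
Write-off: 17.3 × $685 = $11,850.50
Total: $118,997.00 − $11,850.50 = $107,146.50

$107,146.50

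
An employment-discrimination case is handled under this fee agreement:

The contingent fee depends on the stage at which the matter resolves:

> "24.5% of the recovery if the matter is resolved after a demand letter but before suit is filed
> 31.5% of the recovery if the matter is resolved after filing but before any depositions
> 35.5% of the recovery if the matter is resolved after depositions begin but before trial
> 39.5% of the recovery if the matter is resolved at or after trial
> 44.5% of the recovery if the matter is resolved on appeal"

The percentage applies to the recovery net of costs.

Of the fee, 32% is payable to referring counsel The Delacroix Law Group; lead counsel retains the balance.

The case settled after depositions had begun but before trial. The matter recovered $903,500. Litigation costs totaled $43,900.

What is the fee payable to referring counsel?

Fee base (net of costs): $903,500 − $43,900 = $859,600
The matter settled after depositions had begun but before trial, so the 35.5% rate applies.
$859,600 × 35.5% = $305,158.00
Referral share: 32% of $305,158.00 = $97,650.56; lead counsel retains $305,158.00 − $97,650.56 = $207,507.44.

$97,650.56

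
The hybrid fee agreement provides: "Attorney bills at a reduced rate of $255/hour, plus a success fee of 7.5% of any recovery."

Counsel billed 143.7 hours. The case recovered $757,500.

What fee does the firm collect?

Hourly: 143.7 × $255 = $36,643.50
Success fee: 7.5% of $757,500 = $56,812.50
Total: $36,643.50 + $56,812.50 = $93,456.00

$93,456.00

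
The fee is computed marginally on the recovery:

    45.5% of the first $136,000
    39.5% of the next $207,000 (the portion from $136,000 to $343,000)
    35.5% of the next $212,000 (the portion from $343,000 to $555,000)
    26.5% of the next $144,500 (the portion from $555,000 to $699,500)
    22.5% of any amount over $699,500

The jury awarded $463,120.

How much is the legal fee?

$186,287.60

First $136,000 at 45.5% = $61,880.00
Next $207,000 at 39.5% = $81,765.00
Remaining $120,120 at 35.5% = $42,642.60
Fee: $61,880.00 + $81,765.00 + $42,642.60 = $186,287.60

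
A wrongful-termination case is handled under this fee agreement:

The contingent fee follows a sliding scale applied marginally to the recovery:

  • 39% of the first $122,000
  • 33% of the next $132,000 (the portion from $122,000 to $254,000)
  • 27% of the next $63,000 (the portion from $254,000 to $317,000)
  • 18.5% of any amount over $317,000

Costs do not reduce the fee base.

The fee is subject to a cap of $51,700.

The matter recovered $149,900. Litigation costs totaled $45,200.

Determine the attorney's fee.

$51,700.00

Fee base is the gross recovery, $149,900; costs are reimbursed separately.
First $122,000 at 39% = $47,580.00
Remaining $27,900 at 33% = $9,207.00
Fee: $47,580.00 + $9,207.00 = $56,787.00
$56,787.00 exceeds the $51,700 cap, so the fee is capped at $51,700.00.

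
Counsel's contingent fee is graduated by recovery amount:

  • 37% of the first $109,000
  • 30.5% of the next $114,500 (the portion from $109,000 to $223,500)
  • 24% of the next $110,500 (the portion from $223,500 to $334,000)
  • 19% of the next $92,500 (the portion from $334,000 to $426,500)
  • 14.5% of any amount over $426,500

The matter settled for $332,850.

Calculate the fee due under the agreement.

$101,496.50

First $109,000 at 37% = $40,330.00
Next $114,500 at 30.5% = $34,922.50
Remaining $109,350 at 24% = $26,244.00
Fee: $40,330.00 + $34,922.50 + $26,244.00 = $101,496.50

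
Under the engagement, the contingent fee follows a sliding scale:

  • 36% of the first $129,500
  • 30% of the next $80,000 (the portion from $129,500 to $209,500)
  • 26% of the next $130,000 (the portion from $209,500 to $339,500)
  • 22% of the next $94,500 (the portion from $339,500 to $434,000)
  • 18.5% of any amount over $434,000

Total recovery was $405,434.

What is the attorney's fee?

$118,925.48

First $129,500 at 36% = $46,620.00
Next $80,000 at 30% = $24,000.00
Next $130,000 at 26% = $33,800.00
Remaining $65,934 at 22% = $14,505.48
Fee: $46,620.00 + $24,000.00 + $33,800.00 + $14,505.48 = $118,925.48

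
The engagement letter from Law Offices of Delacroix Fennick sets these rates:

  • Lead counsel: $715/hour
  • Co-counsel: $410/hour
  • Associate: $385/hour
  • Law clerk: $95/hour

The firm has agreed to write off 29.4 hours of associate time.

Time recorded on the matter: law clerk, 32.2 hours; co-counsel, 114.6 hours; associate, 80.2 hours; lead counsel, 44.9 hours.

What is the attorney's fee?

$101,706.50

Lead counsel: 44.9 × $715 = $32,103.50
Co-counsel: 114.6 × $410 = $46,986.00
Associate: 80.2 × $385 = $30,877.00
Law clerk: 32.2 × $95 = $3,059.00
Subtotal: $113,025.50
Write-off: 29.4 × $385 = $11,319.00
Total: $113,025.50 − $11,319.00 = $101,706.50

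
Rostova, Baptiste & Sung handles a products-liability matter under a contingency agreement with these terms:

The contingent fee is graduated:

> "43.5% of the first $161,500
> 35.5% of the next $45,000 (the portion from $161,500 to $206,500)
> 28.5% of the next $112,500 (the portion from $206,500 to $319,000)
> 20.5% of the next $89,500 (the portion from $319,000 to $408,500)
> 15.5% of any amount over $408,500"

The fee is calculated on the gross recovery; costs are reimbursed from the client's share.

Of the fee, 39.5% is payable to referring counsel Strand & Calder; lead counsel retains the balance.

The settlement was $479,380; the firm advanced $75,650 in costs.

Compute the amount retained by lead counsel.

$89,312.46

Fee base is the gross recovery, $479,380; costs are reimbursed separately.
First $161,500 at 43.5% = $70,252.50
Next $45,000 at 35.5% = $15,975.00
Next $112,500 at 28.5% = $32,062.50
Next $89,500 at 20.5% = $18,347.50
Remaining $70,880 at 15.5% = $10,986.40
Fee: $70,252.50 + $15,975.00 + $32,062.50 + $18,347.50 + $10,986.40 = $147,623.90
Referral share: 39.5% of $147,623.90 = $58,311.44; lead counsel retains $147,623.90 − $58,311.44 = $89,312.46.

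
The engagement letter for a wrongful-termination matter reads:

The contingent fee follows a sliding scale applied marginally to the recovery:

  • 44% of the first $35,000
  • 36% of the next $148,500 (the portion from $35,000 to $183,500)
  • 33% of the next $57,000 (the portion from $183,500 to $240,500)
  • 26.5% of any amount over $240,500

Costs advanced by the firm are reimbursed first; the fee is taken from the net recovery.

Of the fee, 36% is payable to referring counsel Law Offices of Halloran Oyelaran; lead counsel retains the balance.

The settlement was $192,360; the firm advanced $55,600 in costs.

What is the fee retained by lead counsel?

$33,301.50

Fee base (net of costs): $192,360 − $55,600 = $136,760
First $35,000 at 44% = $15,400.00
Remaining $101,760 at 36% = $36,633.60
Fee: $15,400.00 + $36,633.60 = $52,033.60
Referral share: 36% of $52,033.60 = $18,732.10; lead counsel retains $52,033.60 − $18,732.10 = $33,301.50.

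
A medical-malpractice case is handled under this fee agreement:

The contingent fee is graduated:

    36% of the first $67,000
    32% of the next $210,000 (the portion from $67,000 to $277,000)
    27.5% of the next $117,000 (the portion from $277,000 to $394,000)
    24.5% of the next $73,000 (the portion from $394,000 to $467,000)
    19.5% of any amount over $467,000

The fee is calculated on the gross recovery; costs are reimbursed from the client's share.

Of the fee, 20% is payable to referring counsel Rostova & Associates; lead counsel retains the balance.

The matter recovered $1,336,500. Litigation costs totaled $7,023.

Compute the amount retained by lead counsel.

Fee base is the gross recovery, $1,336,500; costs are reimbursed separately.
First $67,000 at 36% = $24,120.00
Next $210,000 at 32% = $67,200.00
Next $117,000 at 27.5% = $32,175.00
Next $73,000 at 24.5% = $17,885.00
Remaining $869,500 at 19.5% = $169,552.50
Fee: $24,120.00 + $67,200.00 + $32,175.00 + $17,885.00 + $169,552.50 = $310,932.50
Referral share: 20% of $310,932.50 = $62,186.50; lead counsel retains $310,932.50 − $62,186.50 = $248,746.00.

$248,746.00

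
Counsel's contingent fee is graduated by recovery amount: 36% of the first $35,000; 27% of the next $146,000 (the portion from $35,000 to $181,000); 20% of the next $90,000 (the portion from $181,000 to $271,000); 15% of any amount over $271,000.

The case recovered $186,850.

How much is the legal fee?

$53,190.00

First $35,000 at 36% = $12,600.00
Next $146,000 at 27% = $39,420.00
Remaining $5,850 at 20% = $1,170.00
Fee: $12,600.00 + $39,420.00 + $1,170.00 = $53,190.00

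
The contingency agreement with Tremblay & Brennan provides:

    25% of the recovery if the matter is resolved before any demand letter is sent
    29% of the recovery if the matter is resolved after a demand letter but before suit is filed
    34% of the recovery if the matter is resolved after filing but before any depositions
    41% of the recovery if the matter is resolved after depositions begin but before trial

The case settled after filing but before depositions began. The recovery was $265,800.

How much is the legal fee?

The matter settled after filing but before depositions began, so the 34% rate applies.
$265,800 × 34% = $90,372.00

$90,372.00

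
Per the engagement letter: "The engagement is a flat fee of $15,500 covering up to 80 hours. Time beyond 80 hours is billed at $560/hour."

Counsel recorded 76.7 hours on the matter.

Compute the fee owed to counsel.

76.7 hours is within the 80-hour scope; only the flat fee applies.

$15,500.00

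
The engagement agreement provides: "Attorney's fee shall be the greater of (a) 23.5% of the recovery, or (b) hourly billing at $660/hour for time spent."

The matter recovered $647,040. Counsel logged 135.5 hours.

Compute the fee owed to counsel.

$152,054.40

(a) 23.5% of $647,040 = $152,054.40
(b) 135.5 × $660 = $89,430.00
The greater is (a): $152,054.40.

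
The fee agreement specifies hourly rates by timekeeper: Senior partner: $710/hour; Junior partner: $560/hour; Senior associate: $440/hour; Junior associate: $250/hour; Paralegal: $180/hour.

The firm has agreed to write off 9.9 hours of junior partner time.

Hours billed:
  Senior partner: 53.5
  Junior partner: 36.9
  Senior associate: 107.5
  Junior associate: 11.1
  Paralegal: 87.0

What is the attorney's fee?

Senior partner: 53.5 × $710 = $37,985.00
Junior partner: 36.9 × $560 = $20,664.00
Senior associate: 107.5 × $440 = $47,300.00
Junior associate: 11.1 × $250 = $2,775.00
Paralegal: 87.0 × $180 = $15,660.00
Subtotal: $124,384.00
Write-off: 9.9 × $560 = $5,544.00
Total: $124,384.00 − $5,544.00 = $118,840.00

$118,840.00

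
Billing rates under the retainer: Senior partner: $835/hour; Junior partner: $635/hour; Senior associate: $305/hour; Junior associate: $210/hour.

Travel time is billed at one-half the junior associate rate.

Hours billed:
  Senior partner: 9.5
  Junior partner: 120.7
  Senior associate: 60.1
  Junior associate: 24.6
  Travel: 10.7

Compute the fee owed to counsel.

Senior partner: 9.5 × $835 = $7,932.50
Junior partner: 120.7 × $635 = $76,644.50
Senior associate: 60.1 × $305 = $18,330.50
Junior associate: 24.6 × $210 = $5,166.00
Subtotal: $7,932.50 + $76,644.50 + $18,330.50 + $5,166.00 = $108,073.50
Travel: 10.7 × ($210 ÷ 2) = 10.7 × $105.00 = $1,123.50
Total: $108,073.50 + $1,123.50 = $109,197.00

$109,197.00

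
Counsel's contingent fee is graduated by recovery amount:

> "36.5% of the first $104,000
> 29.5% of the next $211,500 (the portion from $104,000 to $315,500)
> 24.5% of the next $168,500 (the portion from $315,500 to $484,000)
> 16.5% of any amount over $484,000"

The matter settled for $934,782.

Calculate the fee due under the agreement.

First $104,000 at 36.5% = $37,960.00
Next $211,500 at 29.5% = $62,392.50
Next $168,500 at 24.5% = $41,282.50
Remaining $450,782 at 16.5% = $74,379.03
Fee: $37,960.00 + $62,392.50 + $41,282.50 + $74,379.03 = $216,014.03

$216,014.03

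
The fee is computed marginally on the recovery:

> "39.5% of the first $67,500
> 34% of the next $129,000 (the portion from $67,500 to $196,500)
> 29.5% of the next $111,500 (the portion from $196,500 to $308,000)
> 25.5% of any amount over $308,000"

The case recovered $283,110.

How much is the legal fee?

$96,072.45

First $67,500 at 39.5% = $26,662.50
Next $129,000 at 34% = $43,860.00
Remaining $86,610 at 29.5% = $25,549.95
Fee: $26,662.50 + $43,860.00 + $25,549.95 = $96,072.45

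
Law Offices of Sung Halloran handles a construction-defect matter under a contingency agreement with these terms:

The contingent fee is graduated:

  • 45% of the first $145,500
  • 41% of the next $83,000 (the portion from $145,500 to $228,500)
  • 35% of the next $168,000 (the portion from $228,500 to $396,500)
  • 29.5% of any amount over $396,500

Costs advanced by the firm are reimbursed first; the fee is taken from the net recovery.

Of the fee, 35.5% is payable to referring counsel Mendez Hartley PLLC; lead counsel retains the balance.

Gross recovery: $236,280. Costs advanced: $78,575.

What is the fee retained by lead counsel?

Fee base (net of costs): $236,280 − $78,575 = $157,705
First $145,500 at 45% = $65,475.00
Remaining $12,205 at 41% = $5,004.05
Fee: $65,475.00 + $5,004.05 = $70,479.05
Referral share: 35.5% of $70,479.05 = $25,020.06; lead counsel retains $70,479.05 − $25,020.06 = $45,458.99.

$45,458.99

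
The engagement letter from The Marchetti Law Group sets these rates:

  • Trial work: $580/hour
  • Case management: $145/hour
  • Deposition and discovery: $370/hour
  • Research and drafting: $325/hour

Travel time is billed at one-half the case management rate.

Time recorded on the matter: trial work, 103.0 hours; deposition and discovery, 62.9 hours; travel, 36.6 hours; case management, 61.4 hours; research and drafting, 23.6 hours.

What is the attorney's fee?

Trial work: 103.0 × $580 = $59,740.00
Case management: 61.4 × $145 = $8,903.00
Deposition and discovery: 62.9 × $370 = $23,273.00
Research and drafting: 23.6 × $325 = $7,670.00
Subtotal: $59,740.00 + $8,903.00 + $23,273.00 + $7,670.00 = $99,586.00
Travel: 36.6 × ($145 ÷ 2) = 36.6 × $72.50 = $2,653.50
Total: $99,586.00 + $2,653.50 = $102,239.50

$102,239.50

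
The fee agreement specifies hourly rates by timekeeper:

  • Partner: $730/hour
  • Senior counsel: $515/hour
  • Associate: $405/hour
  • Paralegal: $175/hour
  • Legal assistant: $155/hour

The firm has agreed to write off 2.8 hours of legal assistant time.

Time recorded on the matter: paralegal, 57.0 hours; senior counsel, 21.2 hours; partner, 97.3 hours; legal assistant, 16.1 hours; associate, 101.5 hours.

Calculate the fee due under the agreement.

Partner: 97.3 × $730 = $71,029.00
Senior counsel: 21.2 × $515 = $10,918.00
Associate: 101.5 × $405 = $41,107.50
Paralegal: 57.0 × $175 = $9,975.00
Legal assistant: 16.1 × $155 = $2,495.50
Subtotal: $135,525.00
Write-off: 2.8 × $155 = $434.00
Total: $135,525.00 − $434.00 = $135,091.00

$135,091.00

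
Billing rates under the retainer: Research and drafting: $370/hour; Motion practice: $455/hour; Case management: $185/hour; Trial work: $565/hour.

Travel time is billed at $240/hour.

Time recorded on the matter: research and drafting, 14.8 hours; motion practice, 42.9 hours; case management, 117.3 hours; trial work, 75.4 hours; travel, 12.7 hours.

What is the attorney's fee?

$92,345.00

Research and drafting: 14.8 × $370 = $5,476.00
Motion practice: 42.9 × $455 = $19,519.50
Case management: 117.3 × $185 = $21,700.50
Trial work: 75.4 × $565 = $42,601.00
Subtotal: $5,476.00 + $19,519.50 + $21,700.50 + $42,601.00 = $89,297.00
Travel: 12.7 × $240 = $3,048.00
Total: $89,297.00 + $3,048.00 = $92,345.00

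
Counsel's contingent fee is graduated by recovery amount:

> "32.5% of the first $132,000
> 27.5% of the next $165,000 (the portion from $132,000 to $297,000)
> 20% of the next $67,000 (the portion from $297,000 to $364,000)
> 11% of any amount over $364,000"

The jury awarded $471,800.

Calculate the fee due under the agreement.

$113,533.00

First $132,000 at 32.5% = $42,900.00
Next $165,000 at 27.5% = $45,375.00
Next $67,000 at 20% = $13,400.00
Remaining $107,800 at 11% = $11,858.00
Fee: $42,900.00 + $45,375.00 + $13,400.00 + $11,858.00 = $113,533.00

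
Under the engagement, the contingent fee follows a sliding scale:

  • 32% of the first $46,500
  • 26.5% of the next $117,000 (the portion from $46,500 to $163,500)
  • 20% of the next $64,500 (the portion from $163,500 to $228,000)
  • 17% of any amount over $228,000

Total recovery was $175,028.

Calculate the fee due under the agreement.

First $46,500 at 32% = $14,880.00
Next $117,000 at 26.5% = $31,005.00
Remaining $11,528 at 20% = $2,305.60
Fee: $14,880.00 + $31,005.00 + $2,305.60 = $48,190.60

$48,190.60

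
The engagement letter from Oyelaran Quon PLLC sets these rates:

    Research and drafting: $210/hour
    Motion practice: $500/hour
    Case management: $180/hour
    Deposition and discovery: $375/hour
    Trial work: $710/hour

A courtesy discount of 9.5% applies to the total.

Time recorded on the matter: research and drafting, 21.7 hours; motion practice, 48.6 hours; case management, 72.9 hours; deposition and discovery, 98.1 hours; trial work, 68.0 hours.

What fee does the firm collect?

Research and drafting: 21.7 × $210 = $4,557.00
Motion practice: 48.6 × $500 = $24,300.00
Case management: 72.9 × $180 = $13,122.00
Deposition and discovery: 98.1 × $375 = $36,787.50
Trial work: 68.0 × $710 = $48,280.00
Subtotal: $127,046.50
Less 9.5% discount: −$12,069.42
Total: $127,046.50 − $12,069.42 = $114,977.08

$114,977.08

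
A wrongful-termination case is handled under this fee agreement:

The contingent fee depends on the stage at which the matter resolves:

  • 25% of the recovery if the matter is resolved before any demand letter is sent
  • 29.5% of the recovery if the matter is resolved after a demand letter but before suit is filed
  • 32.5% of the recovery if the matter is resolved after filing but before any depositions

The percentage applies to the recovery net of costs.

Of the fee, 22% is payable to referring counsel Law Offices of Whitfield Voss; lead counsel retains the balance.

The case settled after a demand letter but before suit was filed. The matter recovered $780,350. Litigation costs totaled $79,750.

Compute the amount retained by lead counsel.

$161,208.06

Fee base (net of costs): $780,350 − $79,750 = $700,600
The matter settled after a demand letter but before suit was filed, so the 29.5% rate applies.
$700,600 × 29.5% = $206,677.00
Referral share: 22% of $206,677.00 = $45,468.94; lead counsel retains $206,677.00 − $45,468.94 = $161,208.06.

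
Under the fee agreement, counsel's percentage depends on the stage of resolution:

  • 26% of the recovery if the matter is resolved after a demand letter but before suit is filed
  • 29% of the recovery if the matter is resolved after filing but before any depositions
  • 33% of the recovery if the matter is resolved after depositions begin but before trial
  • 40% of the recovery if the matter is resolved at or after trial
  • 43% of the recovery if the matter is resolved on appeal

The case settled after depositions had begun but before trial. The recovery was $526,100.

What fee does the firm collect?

The matter settled after depositions had begun but before trial, so the 33% rate applies.
$526,100 × 33% = $173,613.00

$173,613.00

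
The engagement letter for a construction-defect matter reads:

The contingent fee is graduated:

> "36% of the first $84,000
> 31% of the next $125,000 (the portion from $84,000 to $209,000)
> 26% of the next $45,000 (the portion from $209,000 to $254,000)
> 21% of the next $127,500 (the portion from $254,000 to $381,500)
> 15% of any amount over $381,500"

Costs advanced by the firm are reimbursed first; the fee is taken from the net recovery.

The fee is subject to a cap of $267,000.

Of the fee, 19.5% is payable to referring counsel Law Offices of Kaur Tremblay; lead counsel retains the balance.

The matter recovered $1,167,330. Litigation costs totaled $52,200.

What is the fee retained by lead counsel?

$175,095.15

Fee base (net of costs): $1,167,330 − $52,200 = $1,115,130
First $84,000 at 36% = $30,240.00
Next $125,000 at 31% = $38,750.00
Next $45,000 at 26% = $11,700.00
Next $127,500 at 21% = $26,775.00
Remaining $733,630 at 15% = $110,044.50
Fee: $30,240.00 + $38,750.00 + $11,700.00 + $26,775.00 + $110,044.50 = $217,509.50
$217,509.50 is under the $267,000 cap.
Referral share: 19.5% of $217,509.50 = $42,414.35; lead counsel retains $217,509.50 − $42,414.35 = $175,095.15.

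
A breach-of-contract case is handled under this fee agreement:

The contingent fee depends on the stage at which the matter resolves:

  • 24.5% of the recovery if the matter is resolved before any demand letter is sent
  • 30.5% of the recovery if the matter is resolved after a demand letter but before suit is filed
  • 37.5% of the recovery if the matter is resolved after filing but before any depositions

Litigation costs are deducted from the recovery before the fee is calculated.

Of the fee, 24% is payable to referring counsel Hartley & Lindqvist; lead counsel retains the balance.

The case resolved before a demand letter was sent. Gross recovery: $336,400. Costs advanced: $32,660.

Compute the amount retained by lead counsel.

$56,556.39

Fee base (net of costs): $336,400 − $32,660 = $303,740
The matter resolved before a demand letter was sent, so the 24.5% rate applies.
$303,740 × 24.5% = $74,416.30
Referral share: 24% of $74,416.30 = $17,859.91; lead counsel retains $74,416.30 − $17,859.91 = $56,556.39.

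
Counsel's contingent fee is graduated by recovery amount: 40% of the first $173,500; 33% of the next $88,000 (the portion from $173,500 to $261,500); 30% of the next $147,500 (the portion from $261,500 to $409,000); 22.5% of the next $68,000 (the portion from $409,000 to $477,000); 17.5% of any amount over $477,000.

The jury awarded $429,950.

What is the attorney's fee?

First $173,500 at 40% = $69,400.00
Next $88,000 at 33% = $29,040.00
Next $147,500 at 30% = $44,250.00
Remaining $20,950 at 22.5% = $4,713.75
Fee: $69,400.00 + $29,040.00 + $44,250.00 + $4,713.75 = $147,403.75

$147,403.75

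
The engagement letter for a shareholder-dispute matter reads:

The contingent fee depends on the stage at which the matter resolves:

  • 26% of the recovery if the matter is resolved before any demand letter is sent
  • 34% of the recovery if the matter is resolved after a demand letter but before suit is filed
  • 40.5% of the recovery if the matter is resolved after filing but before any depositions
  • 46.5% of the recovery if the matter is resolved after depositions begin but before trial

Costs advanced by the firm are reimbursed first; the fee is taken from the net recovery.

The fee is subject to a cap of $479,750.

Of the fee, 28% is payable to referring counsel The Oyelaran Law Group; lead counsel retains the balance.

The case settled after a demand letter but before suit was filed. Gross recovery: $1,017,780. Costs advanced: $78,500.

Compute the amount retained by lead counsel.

$229,935.74

Fee base (net of costs): $1,017,780 − $78,500 = $939,280
The matter settled after a demand letter but before suit was filed, so the 34% rate applies.
$939,280 × 34% = $319,355.20
$319,355.20 is under the $479,750 cap.
Referral share: 28% of $319,355.20 = $89,419.46; lead counsel retains $319,355.20 − $89,419.46 = $229,935.74.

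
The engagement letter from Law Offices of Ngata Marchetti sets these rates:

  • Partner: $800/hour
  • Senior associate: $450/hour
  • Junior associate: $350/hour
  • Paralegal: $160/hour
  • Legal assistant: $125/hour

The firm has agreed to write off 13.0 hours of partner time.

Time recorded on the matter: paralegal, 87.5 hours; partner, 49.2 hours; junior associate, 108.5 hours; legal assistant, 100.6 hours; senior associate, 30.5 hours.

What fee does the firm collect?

$107,235.00

Partner: 49.2 × $800 = $39,360.00
Senior associate: 30.5 × $450 = $13,725.00
Junior associate: 108.5 × $350 = $37,975.00
Paralegal: 87.5 × $160 = $14,000.00
Legal assistant: 100.6 × $125 = $12,575.00
Subtotal: $117,635.00
Write-off: 13.0 × $800 = $10,400.00
Total: $117,635.00 − $10,400.00 = $107,235.00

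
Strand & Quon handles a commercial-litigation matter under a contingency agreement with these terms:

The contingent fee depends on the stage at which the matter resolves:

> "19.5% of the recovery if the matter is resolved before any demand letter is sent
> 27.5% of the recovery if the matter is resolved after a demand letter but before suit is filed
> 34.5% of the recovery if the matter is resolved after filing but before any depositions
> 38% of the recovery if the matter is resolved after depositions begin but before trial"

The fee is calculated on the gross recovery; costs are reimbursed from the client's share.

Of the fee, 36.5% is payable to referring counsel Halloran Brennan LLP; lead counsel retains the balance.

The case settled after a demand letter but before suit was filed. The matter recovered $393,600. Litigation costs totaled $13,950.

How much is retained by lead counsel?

$68,732.40

Fee base is the gross recovery, $393,600; costs are reimbursed separately.
The matter settled after a demand letter but before suit was filed, so the 27.5% rate applies.
$393,600 × 27.5% = $108,240.00
Referral share: 36.5% of $108,240.00 = $39,507.60; lead counsel retains $108,240.00 − $39,507.60 = $68,732.40.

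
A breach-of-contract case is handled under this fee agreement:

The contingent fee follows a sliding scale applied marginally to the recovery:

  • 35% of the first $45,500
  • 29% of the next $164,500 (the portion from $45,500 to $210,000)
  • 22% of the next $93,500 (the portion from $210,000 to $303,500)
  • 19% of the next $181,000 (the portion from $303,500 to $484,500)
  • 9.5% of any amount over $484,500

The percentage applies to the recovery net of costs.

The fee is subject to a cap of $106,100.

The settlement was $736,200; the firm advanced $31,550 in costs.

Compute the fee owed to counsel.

$106,100.00

Fee base (net of costs): $736,200 − $31,550 = $704,650
First $45,500 at 35% = $15,925.00
Next $164,500 at 29% = $47,705.00
Next $93,500 at 22% = $20,570.00
Next $181,000 at 19% = $34,390.00
Remaining $220,150 at 9.5% = $20,914.25
Fee: $15,925.00 + $47,705.00 + $20,570.00 + $34,390.00 + $20,914.25 = $139,504.25
$139,504.25 exceeds the $106,100 cap, so the fee is capped at $106,100.00.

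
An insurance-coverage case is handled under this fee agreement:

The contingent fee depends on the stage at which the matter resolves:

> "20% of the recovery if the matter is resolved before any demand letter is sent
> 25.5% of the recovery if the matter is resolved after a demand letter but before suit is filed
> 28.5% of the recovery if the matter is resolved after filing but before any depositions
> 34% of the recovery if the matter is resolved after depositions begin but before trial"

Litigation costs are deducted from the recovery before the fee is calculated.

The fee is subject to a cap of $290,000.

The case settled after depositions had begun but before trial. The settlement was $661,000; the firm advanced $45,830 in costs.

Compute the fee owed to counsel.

$209,157.80

Fee base (net of costs): $661,000 − $45,830 = $615,170
The matter settled after depositions had begun but before trial, so the 34% rate applies.
$615,170 × 34% = $209,157.80
$209,157.80 is under the $290,000 cap.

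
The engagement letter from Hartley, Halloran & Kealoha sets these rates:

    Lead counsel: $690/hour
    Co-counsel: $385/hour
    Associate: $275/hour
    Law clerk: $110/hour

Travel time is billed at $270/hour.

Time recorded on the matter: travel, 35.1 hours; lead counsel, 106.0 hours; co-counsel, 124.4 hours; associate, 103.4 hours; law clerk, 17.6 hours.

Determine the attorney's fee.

$160,882.00

Lead counsel: 106.0 × $690 = $73,140.00
Co-counsel: 124.4 × $385 = $47,894.00
Associate: 103.4 × $275 = $28,435.00
Law clerk: 17.6 × $110 = $1,936.00
Subtotal: $73,140.00 + $47,894.00 + $28,435.00 + $1,936.00 = $151,405.00
Travel: 35.1 × $270 = $9,477.00
Total: $151,405.00 + $9,477.00 = $160,882.00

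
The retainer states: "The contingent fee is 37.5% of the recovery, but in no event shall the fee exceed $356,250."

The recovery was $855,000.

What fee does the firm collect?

37.5% of $855,000 = $320,625.00
That is under the $356,250 cap.

$320,625.00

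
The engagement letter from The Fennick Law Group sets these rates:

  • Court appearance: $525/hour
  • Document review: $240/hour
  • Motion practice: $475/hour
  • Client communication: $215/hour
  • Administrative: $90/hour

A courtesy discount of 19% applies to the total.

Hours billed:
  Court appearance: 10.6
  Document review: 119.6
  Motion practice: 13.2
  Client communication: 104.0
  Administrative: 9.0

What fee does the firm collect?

Court appearance: 10.6 × $525 = $5,565.00
Document review: 119.6 × $240 = $28,704.00
Motion practice: 13.2 × $475 = $6,270.00
Client communication: 104.0 × $215 = $22,360.00
Administrative: 9.0 × $90 = $810.00
Subtotal: $63,709.00
Less 19% discount: −$12,104.71
Total: $63,709.00 − $12,104.71 = $51,604.29

$51,604.29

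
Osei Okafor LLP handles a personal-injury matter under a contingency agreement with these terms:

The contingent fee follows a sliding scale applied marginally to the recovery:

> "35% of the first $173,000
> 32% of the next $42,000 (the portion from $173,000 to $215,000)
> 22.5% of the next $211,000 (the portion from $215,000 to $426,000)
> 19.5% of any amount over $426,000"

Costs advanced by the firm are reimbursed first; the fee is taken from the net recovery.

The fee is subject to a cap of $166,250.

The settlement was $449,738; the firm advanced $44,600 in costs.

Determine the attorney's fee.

$116,771.05

Fee base (net of costs): $449,738 − $44,600 = $405,138
First $173,000 at 35% = $60,550.00
Next $42,000 at 32% = $13,440.00
Remaining $190,138 at 22.5% = $42,781.05
Fee: $60,550.00 + $13,440.00 + $42,781.05 = $116,771.05
$116,771.05 is under the $166,250 cap.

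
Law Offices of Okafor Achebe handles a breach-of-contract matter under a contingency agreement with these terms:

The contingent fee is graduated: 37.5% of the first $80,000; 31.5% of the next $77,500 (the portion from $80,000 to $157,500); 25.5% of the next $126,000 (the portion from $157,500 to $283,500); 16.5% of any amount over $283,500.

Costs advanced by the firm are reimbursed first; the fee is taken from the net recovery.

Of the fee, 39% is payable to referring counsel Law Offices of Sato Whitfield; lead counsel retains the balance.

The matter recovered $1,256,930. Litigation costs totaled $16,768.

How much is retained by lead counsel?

Fee base (net of costs): $1,256,930 − $16,768 = $1,240,162
First $80,000 at 37.5% = $30,000.00
Next $77,500 at 31.5% = $24,412.50
Next $126,000 at 25.5% = $32,130.00
Remaining $956,662 at 16.5% = $157,849.23
Fee: $30,000.00 + $24,412.50 + $32,130.00 + $157,849.23 = $244,391.73
Referral share: 39% of $244,391.73 = $95,312.77; lead counsel retains $244,391.73 − $95,312.77 = $149,078.96.

$149,078.96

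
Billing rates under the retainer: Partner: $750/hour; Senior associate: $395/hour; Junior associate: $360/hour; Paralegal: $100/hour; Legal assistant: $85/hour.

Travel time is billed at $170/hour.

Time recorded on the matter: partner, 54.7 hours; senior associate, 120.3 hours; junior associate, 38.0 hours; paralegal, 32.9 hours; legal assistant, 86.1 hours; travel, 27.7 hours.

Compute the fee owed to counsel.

$117,541.00

Partner: 54.7 × $750 = $41,025.00
Senior associate: 120.3 × $395 = $47,518.50
Junior associate: 38.0 × $360 = $13,680.00
Paralegal: 32.9 × $100 = $3,290.00
Legal assistant: 86.1 × $85 = $7,318.50
Subtotal: $41,025.00 + $47,518.50 + $13,680.00 + $3,290.00 + $7,318.50 = $112,832.00
Travel: 27.7 × $170 = $4,709.00
Total: $112,832.00 + $4,709.00 = $117,541.00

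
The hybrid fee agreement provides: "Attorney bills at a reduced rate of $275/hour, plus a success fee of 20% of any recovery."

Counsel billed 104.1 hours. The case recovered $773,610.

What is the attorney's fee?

Hourly: 104.1 × $275 = $28,627.50
Success fee: 20% of $773,610 = $154,722.00
Total: $28,627.50 + $154,722.00 = $183,349.50

$183,349.50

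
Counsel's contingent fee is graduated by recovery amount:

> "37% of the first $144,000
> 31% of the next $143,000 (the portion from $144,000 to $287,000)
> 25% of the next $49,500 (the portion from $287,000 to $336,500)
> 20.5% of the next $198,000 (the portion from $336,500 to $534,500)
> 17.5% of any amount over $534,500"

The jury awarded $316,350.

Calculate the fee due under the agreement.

First $144,000 at 37% = $53,280.00
Next $143,000 at 31% = $44,330.00
Remaining $29,350 at 25% = $7,337.50
Fee: $53,280.00 + $44,330.00 + $7,337.50 = $104,947.50

$104,947.50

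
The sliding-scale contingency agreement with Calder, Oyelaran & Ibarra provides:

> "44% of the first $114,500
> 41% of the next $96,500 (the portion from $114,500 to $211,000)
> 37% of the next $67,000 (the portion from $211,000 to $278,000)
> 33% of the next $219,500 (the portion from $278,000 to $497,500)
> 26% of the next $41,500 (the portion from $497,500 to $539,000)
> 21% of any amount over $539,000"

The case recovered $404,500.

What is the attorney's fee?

First $114,500 at 44% = $50,380.00
Next $96,500 at 41% = $39,565.00
Next $67,000 at 37% = $24,790.00
Remaining $126,500 at 33% = $41,745.00
Fee: $50,380.00 + $39,565.00 + $24,790.00 + $41,745.00 = $156,480.00

$156,480.00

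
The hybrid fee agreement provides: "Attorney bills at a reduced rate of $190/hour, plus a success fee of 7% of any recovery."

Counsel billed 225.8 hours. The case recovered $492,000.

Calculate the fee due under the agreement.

$77,342.00

Hourly: 225.8 × $190 = $42,902.00
Success fee: 7% of $492,000 = $34,440.00
Total: $42,902.00 + $34,440.00 = $77,342.00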